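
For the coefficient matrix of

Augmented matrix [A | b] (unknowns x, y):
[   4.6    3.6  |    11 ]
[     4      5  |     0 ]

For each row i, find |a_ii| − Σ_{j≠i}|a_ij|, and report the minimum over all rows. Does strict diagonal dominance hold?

1

row 1: |4.6| − (3.6) = 1
row 2: |5| − (4) = 1
minimum over rows = 1 → strictly diagonally dominant (convergence guaranteed)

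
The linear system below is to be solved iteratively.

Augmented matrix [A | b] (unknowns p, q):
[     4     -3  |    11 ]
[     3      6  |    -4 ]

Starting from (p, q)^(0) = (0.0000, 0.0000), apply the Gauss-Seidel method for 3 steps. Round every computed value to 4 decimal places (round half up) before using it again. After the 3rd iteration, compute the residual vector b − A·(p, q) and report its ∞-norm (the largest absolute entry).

Iteration 1:
  p = (11 - (-3)·0.0000) / (4) = 2.7500
  q = (-4 - (3)·2.7500) / (6) = -2.0417
Iteration 2:
  p = (11 - (-3)·-2.0417) / (4) = 1.2187
  q = (-4 - (3)·1.2187) / (6) = -1.2760
Iteration 3:
  p = (11 - (-3)·-1.2760) / (4) = 1.7930
  q = (-4 - (3)·1.7930) / (6) = -1.5632
Residual b − A·x = (-0.8616, 0.0002); ∞-norm = 0.8616

0.8616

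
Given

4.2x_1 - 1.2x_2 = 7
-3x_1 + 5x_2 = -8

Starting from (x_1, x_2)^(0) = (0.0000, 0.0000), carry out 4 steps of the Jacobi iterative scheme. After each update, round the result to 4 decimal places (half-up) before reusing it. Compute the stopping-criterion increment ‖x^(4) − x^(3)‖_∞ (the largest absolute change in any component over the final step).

0.1714

Iteration 1:
  x_1 = (7 - (-1.2)·0.0000) / (4.2) = 1.6667
  x_2 = (-8 - (-3)·0.0000) / (5) = -1.6000
Iteration 2:
  x_1 = (7 - (-1.2)·-1.6000) / (4.2) = 1.2095
  x_2 = (-8 - (-3)·1.6667) / (5) = -0.6000
Iteration 3:
  x_1 = (7 - (-1.2)·-0.6000) / (4.2) = 1.4952
  x_2 = (-8 - (-3)·1.2095) / (5) = -0.8743
Iteration 4:
  x_1 = (7 - (-1.2)·-0.8743) / (4.2) = 1.4169
  x_2 = (-8 - (-3)·1.4952) / (5) = -0.7029
Change: (-0.0783, 0.1714) → max |·| = 0.1714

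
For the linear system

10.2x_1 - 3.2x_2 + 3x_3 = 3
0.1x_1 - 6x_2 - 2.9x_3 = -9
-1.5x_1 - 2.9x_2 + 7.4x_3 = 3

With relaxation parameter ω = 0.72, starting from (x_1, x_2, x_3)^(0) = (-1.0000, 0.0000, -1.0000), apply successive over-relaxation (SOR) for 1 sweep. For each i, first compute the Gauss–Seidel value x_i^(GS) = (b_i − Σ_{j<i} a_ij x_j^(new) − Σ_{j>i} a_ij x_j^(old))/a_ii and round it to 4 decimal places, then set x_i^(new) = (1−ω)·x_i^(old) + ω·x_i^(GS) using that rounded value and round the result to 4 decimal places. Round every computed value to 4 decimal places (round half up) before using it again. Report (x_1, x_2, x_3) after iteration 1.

(0.1435, 1.4297, 0.4363)

Iteration 1:
  x_1: GS value = (3 - (-3.2)·0.0000 - (3)·-1.0000) / (10.2) = 0.5882;  x_1 ← (1−ω)·-1.0000 + ω·0.5882 = 0.1435
  x_2: GS value = (-9 - (0.1)·0.1435 - (-2.9)·-1.0000) / (-6) = 1.9857;  x_2 ← (1−ω)·0.0000 + ω·1.9857 = 1.4297
  x_3: GS value = (3 - (-1.5)·0.1435 - (-2.9)·1.4297) / (7.4) = 0.9948;  x_3 ← (1−ω)·-1.0000 + ω·0.9948 = 0.4363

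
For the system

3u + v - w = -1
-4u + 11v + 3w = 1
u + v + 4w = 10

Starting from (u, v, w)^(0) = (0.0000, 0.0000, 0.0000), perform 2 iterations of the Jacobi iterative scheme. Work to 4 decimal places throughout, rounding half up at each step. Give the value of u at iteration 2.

Iteration 1:
  u = (-1 - (1)·0.0000 - (-1)·0.0000) / (3) = -0.3333
  v = (1 - (-4)·0.0000 - (3)·0.0000) / (11) = 0.0909
  w = (10 - (1)·0.0000 - (1)·0.0000) / (4) = 2.5000
Iteration 2:
  u = (-1 - (1)·0.0909 - (-1)·2.5000) / (3) = 0.4697
  v = (1 - (-4)·-0.3333 - (3)·2.5000) / (11) = -0.7121
  w = (10 - (1)·-0.3333 - (1)·0.0909) / (4) = 2.5606

0.4697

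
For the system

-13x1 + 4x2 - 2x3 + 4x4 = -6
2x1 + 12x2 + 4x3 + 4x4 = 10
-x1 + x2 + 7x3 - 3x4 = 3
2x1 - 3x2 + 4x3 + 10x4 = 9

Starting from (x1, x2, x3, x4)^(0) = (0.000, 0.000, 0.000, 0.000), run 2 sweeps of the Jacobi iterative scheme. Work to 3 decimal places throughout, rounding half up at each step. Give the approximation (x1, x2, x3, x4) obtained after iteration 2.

(0.929, 0.313, 0.761, 0.886)

Iteration 1:
  x1 = (-6 - (4)·0.000 - (-2)·0.000 - (4)·0.000) / (-13) = 0.462
  x2 = (10 - (2)·0.000 - (4)·0.000 - (4)·0.000) / (12) = 0.833
  x3 = (3 - (-1)·0.000 - (1)·0.000 - (-3)·0.000) / (7) = 0.429
  x4 = (9 - (2)·0.000 - (-3)·0.000 - (4)·0.000) / (10) = 0.900
Iteration 2:
  x1 = (-6 - (4)·0.833 - (-2)·0.429 - (4)·0.900) / (-13) = 0.929
  x2 = (10 - (2)·0.462 - (4)·0.429 - (4)·0.900) / (12) = 0.313
  x3 = (3 - (-1)·0.462 - (1)·0.833 - (-3)·0.900) / (7) = 0.761
  x4 = (9 - (2)·0.462 - (-3)·0.833 - (4)·0.429) / (10) = 0.886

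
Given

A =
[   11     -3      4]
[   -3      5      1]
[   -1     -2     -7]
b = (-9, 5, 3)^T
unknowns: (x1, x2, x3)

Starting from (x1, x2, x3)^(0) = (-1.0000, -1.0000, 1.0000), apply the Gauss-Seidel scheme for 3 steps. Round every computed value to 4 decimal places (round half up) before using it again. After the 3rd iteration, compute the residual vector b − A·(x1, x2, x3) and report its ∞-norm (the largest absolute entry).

Iteration 1:
  x1 = (-9 - (-3)·-1.0000 - (4)·1.0000) / (11) = -1.4545
  x2 = (5 - (-3)·-1.4545 - (1)·1.0000) / (5) = -0.0727
  x3 = (3 - (-1)·-1.4545 - (-2)·-0.0727) / (-7) = -0.2000
Iteration 2:
  x1 = (-9 - (-3)·-0.0727 - (4)·-0.2000) / (11) = -0.7653
  x2 = (5 - (-3)·-0.7653 - (1)·-0.2000) / (5) = 0.5808
  x3 = (3 - (-1)·-0.7653 - (-2)·0.5808) / (-7) = -0.4852
Iteration 3:
  x1 = (-9 - (-3)·0.5808 - (4)·-0.4852) / (11) = -0.4833
  x2 = (5 - (-3)·-0.4833 - (1)·-0.4852) / (5) = 0.8071
  x3 = (3 - (-1)·-0.4833 - (-2)·0.8071) / (-7) = -0.5901
Residual b − A·x = (1.0980, 0.1047, 0.0002); ∞-norm = 1.0980

1.0980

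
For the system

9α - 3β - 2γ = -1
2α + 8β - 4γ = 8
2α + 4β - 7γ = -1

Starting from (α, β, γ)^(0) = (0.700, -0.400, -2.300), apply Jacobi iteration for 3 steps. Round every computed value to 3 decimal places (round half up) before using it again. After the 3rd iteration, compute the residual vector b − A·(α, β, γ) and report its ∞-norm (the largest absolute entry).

Iteration 1:
  α = (-1 - (-3)·-0.400 - (-2)·-2.300) / (9) = -0.756
  β = (8 - (2)·0.700 - (-4)·-2.300) / (8) = -0.325
  γ = (-1 - (2)·0.700 - (4)·-0.400) / (-7) = 0.114
Iteration 2:
  α = (-1 - (-3)·-0.325 - (-2)·0.114) / (9) = -0.194
  β = (8 - (2)·-0.756 - (-4)·0.114) / (8) = 1.246
  γ = (-1 - (2)·-0.756 - (4)·-0.325) / (-7) = -0.259
Iteration 3:
  α = (-1 - (-3)·1.246 - (-2)·-0.259) / (9) = 0.247
  β = (8 - (2)·-0.194 - (-4)·-0.259) / (8) = 0.919
  γ = (-1 - (2)·-0.194 - (4)·1.246) / (-7) = 0.799
Residual b − A·x = (1.132, 3.350, 0.423); ∞-norm = 3.350

3.350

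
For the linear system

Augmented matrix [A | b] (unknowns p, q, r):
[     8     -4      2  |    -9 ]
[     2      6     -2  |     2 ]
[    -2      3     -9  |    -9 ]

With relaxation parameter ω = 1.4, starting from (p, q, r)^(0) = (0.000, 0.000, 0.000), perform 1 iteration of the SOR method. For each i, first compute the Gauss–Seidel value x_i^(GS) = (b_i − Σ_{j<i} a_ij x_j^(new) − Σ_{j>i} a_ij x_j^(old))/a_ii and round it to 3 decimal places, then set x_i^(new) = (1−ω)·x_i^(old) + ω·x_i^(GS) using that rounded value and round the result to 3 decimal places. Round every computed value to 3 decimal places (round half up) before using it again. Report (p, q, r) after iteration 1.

Iteration 1:
  p: GS value = (-9 - (-4)·0.000 - (2)·0.000) / (8) = -1.125;  p ← (1−ω)·0.000 + ω·-1.125 = -1.575
  q: GS value = (2 - (2)·-1.575 - (-2)·0.000) / (6) = 0.858;  q ← (1−ω)·0.000 + ω·0.858 = 1.201
  r: GS value = (-9 - (-2)·-1.575 - (3)·1.201) / (-9) = 1.750;  r ← (1−ω)·0.000 + ω·1.750 = 2.450

(-1.575, 1.201, 2.450)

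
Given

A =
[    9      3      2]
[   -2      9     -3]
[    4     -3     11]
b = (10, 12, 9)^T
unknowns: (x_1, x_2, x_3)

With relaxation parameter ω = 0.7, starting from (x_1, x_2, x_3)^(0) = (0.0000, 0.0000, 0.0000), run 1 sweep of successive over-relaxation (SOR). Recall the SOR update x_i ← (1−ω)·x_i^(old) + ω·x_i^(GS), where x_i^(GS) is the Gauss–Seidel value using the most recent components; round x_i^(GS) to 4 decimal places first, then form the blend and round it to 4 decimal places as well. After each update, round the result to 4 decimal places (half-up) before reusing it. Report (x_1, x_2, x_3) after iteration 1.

Iteration 1:
  x_1: GS value = (10 - (3)·0.0000 - (2)·0.0000) / (9) = 1.1111;  x_1 ← (1−ω)·0.0000 + ω·1.1111 = 0.7778
  x_2: GS value = (12 - (-2)·0.7778 - (-3)·0.0000) / (9) = 1.5062;  x_2 ← (1−ω)·0.0000 + ω·1.5062 = 1.0543
  x_3: GS value = (9 - (4)·0.7778 - (-3)·1.0543) / (11) = 0.8229;  x_3 ← (1−ω)·0.0000 + ω·0.8229 = 0.5760

(0.7778, 1.0543, 0.5760)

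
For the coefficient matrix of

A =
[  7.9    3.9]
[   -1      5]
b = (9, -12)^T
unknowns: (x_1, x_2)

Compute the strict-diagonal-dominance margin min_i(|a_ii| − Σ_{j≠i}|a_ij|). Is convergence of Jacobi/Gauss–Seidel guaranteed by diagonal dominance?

row 1: |7.9| − (3.9) = 4
row 2: |5| − (1) = 4
minimum over rows = 4 → strictly diagonally dominant (convergence guaranteed)

4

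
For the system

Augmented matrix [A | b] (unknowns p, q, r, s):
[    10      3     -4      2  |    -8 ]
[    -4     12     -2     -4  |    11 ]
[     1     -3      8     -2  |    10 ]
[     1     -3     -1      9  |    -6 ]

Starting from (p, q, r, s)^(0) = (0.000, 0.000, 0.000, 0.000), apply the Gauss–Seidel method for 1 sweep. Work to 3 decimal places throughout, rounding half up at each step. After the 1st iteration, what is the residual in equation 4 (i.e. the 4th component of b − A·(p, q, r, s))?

0.000

Iteration 1:
  p = (-8 - (3)·0.000 - (-4)·0.000 - (2)·0.000) / (10) = -0.800
  q = (11 - (-4)·-0.800 - (-2)·0.000 - (-4)·0.000) / (12) = 0.650
  r = (10 - (1)·-0.800 - (-3)·0.650 - (-2)·0.000) / (8) = 1.594
  s = (-6 - (1)·-0.800 - (-3)·0.650 - (-1)·1.594) / (9) = -0.184
Residual b − A·x = (4.794, 2.452, -0.370, 0.000)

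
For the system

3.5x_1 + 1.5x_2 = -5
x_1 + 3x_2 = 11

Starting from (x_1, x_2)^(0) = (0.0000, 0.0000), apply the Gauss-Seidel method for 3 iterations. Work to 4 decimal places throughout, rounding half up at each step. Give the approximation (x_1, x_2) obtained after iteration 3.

Iteration 1:
  x_1 = (-5 - (1.5)·0.0000) / (3.5) = -1.4286
  x_2 = (11 - (1)·-1.4286) / (3) = 4.1429
Iteration 2:
  x_1 = (-5 - (1.5)·4.1429) / (3.5) = -3.2041
  x_2 = (11 - (1)·-3.2041) / (3) = 4.7347
Iteration 3:
  x_1 = (-5 - (1.5)·4.7347) / (3.5) = -3.4577
  x_2 = (11 - (1)·-3.4577) / (3) = 4.8192

(-3.4577, 4.8192)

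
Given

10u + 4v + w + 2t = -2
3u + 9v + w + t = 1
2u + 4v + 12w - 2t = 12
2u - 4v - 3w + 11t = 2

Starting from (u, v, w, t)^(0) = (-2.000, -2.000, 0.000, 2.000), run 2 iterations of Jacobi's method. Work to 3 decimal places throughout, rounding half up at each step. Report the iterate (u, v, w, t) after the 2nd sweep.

(-0.619, -0.195, 0.751, 0.984)

Iteration 1:
  u = (-2 - (4)·-2.000 - (1)·0.000 - (2)·2.000) / (10) = 0.200
  v = (1 - (3)·-2.000 - (1)·0.000 - (1)·2.000) / (9) = 0.556
  w = (12 - (2)·-2.000 - (4)·-2.000 - (-2)·2.000) / (12) = 2.333
  t = (2 - (2)·-2.000 - (-4)·-2.000 - (-3)·0.000) / (11) = -0.182
Iteration 2:
  u = (-2 - (4)·0.556 - (1)·2.333 - (2)·-0.182) / (10) = -0.619
  v = (1 - (3)·0.200 - (1)·2.333 - (1)·-0.182) / (9) = -0.195
  w = (12 - (2)·0.200 - (4)·0.556 - (-2)·-0.182) / (12) = 0.751
  t = (2 - (2)·0.200 - (-4)·0.556 - (-3)·2.333) / (11) = 0.984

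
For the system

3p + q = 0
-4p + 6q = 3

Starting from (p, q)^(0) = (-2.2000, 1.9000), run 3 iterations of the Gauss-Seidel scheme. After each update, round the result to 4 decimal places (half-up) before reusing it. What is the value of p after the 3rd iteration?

Iteration 1:
  p = (0 - (1)·1.9000) / (3) = -0.6333
  q = (3 - (-4)·-0.6333) / (6) = 0.0778
Iteration 2:
  p = (0 - (1)·0.0778) / (3) = -0.0259
  q = (3 - (-4)·-0.0259) / (6) = 0.4827
Iteration 3:
  p = (0 - (1)·0.4827) / (3) = -0.1609
  q = (3 - (-4)·-0.1609) / (6) = 0.3927

-0.1609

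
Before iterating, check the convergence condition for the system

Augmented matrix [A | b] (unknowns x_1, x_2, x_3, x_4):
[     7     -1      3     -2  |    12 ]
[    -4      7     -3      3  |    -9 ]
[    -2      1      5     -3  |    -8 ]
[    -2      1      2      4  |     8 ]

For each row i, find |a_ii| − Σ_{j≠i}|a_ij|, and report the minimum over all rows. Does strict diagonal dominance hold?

row 1: |7| − (1+3+2) = 1
row 2: |7| − (4+3+3) = -3
row 3: |5| − (2+1+3) = -1
row 4: |4| − (2+1+2) = -1
minimum over rows = -3 → not strictly diagonally dominant

-3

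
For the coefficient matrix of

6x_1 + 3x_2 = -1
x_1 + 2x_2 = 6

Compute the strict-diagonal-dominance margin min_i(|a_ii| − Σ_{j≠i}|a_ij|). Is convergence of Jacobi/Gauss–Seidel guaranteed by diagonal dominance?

1

row 1: |6| − (3) = 3
row 2: |2| − (1) = 1
minimum over rows = 1 → strictly diagonally dominant (convergence guaranteed)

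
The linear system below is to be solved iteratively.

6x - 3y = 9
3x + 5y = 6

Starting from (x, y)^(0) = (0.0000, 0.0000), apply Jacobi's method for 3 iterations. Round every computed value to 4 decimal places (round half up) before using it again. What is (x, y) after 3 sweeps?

(1.6500, -0.0600)

Iteration 1:
  x = (9 - (-3)·0.0000) / (6) = 1.5000
  y = (6 - (3)·0.0000) / (5) = 1.2000
Iteration 2:
  x = (9 - (-3)·1.2000) / (6) = 2.1000
  y = (6 - (3)·1.5000) / (5) = 0.3000
Iteration 3:
  x = (9 - (-3)·0.3000) / (6) = 1.6500
  y = (6 - (3)·2.1000) / (5) = -0.0600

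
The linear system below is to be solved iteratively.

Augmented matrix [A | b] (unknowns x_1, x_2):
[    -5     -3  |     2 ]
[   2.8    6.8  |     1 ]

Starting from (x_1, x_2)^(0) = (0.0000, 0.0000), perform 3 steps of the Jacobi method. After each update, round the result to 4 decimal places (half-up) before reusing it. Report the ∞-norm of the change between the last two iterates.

Iteration 1:
  x_1 = (2 - (-3)·0.0000) / (-5) = -0.4000
  x_2 = (1 - (2.8)·0.0000) / (6.8) = 0.1471
Iteration 2:
  x_1 = (2 - (-3)·0.1471) / (-5) = -0.4883
  x_2 = (1 - (2.8)·-0.4000) / (6.8) = 0.3118
Iteration 3:
  x_1 = (2 - (-3)·0.3118) / (-5) = -0.5871
  x_2 = (1 - (2.8)·-0.4883) / (6.8) = 0.3481
Change: (-0.0988, 0.0363) → max |·| = 0.0988

0.0988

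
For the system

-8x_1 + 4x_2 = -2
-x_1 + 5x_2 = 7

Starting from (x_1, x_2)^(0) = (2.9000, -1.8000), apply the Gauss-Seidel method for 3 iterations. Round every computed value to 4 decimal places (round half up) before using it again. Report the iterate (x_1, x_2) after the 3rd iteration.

(1.0385, 1.6077)

Iteration 1:
  x_1 = (-2 - (4)·-1.8000) / (-8) = -0.6500
  x_2 = (7 - (-1)·-0.6500) / (5) = 1.2700
Iteration 2:
  x_1 = (-2 - (4)·1.2700) / (-8) = 0.8850
  x_2 = (7 - (-1)·0.8850) / (5) = 1.5770
Iteration 3:
  x_1 = (-2 - (4)·1.5770) / (-8) = 1.0385
  x_2 = (7 - (-1)·1.0385) / (5) = 1.6077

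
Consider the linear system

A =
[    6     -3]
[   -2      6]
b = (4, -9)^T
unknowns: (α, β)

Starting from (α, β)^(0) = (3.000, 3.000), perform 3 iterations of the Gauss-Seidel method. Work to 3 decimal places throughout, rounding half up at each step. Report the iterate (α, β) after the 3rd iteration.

Iteration 1:
  α = (4 - (-3)·3.000) / (6) = 2.167
  β = (-9 - (-2)·2.167) / (6) = -0.778
Iteration 2:
  α = (4 - (-3)·-0.778) / (6) = 0.278
  β = (-9 - (-2)·0.278) / (6) = -1.407
Iteration 3:
  α = (4 - (-3)·-1.407) / (6) = -0.037
  β = (-9 - (-2)·-0.037) / (6) = -1.512

(-0.037, -1.512)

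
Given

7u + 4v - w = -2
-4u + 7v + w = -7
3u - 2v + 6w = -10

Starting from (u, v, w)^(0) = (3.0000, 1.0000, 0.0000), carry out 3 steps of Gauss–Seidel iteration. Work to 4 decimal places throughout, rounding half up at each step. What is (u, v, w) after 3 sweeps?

(-0.2476, -0.8535, -1.8274)

Iteration 1:
  u = (-2 - (4)·1.0000 - (-1)·0.0000) / (7) = -0.8571
  v = (-7 - (-4)·-0.8571 - (1)·0.0000) / (7) = -1.4898
  w = (-10 - (3)·-0.8571 - (-2)·-1.4898) / (6) = -1.7347
Iteration 2:
  u = (-2 - (4)·-1.4898 - (-1)·-1.7347) / (7) = 0.3178
  v = (-7 - (-4)·0.3178 - (1)·-1.7347) / (7) = -0.5706
  w = (-10 - (3)·0.3178 - (-2)·-0.5706) / (6) = -2.0158
Iteration 3:
  u = (-2 - (4)·-0.5706 - (-1)·-2.0158) / (7) = -0.2476
  v = (-7 - (-4)·-0.2476 - (1)·-2.0158) / (7) = -0.8535
  w = (-10 - (3)·-0.2476 - (-2)·-0.8535) / (6) = -1.8274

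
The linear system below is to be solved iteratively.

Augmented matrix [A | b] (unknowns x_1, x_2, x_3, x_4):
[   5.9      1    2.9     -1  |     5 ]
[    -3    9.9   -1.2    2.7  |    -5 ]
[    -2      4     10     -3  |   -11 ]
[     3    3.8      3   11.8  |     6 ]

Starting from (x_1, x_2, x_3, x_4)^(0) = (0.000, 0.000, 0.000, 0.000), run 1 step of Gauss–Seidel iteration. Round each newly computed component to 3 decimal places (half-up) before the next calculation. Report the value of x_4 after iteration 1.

Iteration 1:
  x_1 = (5 - (1)·0.000 - (2.9)·0.000 - (-1)·0.000) / (5.9) = 0.847
  x_2 = (-5 - (-3)·0.847 - (-1.2)·0.000 - (2.7)·0.000) / (9.9) = -0.248
  x_3 = (-11 - (-2)·0.847 - (4)·-0.248 - (-3)·0.000) / (10) = -0.831
  x_4 = (6 - (3)·0.847 - (3.8)·-0.248 - (3)·-0.831) / (11.8) = 0.584

0.584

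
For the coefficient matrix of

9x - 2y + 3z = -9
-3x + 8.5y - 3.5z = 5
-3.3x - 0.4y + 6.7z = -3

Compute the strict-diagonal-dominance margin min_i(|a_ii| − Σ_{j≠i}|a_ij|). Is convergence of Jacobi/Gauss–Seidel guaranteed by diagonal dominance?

2

row 1: |9| − (2+3) = 4
row 2: |8.5| − (3+3.5) = 2
row 3: |6.7| − (3.3+0.4) = 3
minimum over rows = 2 → strictly diagonally dominant (convergence guaranteed)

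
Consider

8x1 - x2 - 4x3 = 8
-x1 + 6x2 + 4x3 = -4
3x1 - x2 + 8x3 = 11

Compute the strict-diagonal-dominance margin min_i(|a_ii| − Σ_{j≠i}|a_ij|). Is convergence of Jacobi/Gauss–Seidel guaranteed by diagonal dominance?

row 1: |8| − (1+4) = 3
row 2: |6| − (1+4) = 1
row 3: |8| − (3+1) = 4
minimum over rows = 1 → strictly diagonally dominant (convergence guaranteed)

1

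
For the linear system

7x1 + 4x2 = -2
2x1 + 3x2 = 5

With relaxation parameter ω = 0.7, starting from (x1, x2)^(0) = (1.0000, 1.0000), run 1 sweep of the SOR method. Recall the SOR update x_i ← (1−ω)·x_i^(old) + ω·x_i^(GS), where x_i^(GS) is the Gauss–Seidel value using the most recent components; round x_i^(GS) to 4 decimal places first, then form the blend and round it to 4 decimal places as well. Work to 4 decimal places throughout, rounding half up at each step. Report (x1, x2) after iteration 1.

(-0.3000, 1.6067)

Iteration 1:
  x1: GS value = (-2 - (4)·1.0000) / (7) = -0.8571;  x1 ← (1−ω)·1.0000 + ω·-0.8571 = -0.3000
  x2: GS value = (5 - (2)·-0.3000) / (3) = 1.8667;  x2 ← (1−ω)·1.0000 + ω·1.8667 = 1.6067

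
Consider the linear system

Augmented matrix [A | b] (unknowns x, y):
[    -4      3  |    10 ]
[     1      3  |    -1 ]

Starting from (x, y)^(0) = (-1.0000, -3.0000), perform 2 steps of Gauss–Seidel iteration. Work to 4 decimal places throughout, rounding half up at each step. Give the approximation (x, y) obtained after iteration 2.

Iteration 1:
  x = (10 - (3)·-3.0000) / (-4) = -4.7500
  y = (-1 - (1)·-4.7500) / (3) = 1.2500
Iteration 2:
  x = (10 - (3)·1.2500) / (-4) = -1.5625
  y = (-1 - (1)·-1.5625) / (3) = 0.1875

(-1.5625, 0.1875)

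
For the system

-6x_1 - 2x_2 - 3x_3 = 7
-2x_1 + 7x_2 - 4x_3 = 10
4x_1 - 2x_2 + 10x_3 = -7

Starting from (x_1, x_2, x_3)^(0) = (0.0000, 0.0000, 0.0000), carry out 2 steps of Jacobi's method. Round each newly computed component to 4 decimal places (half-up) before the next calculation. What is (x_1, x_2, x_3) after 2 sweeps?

Iteration 1:
  x_1 = (7 - (-2)·0.0000 - (-3)·0.0000) / (-6) = -1.1667
  x_2 = (10 - (-2)·0.0000 - (-4)·0.0000) / (7) = 1.4286
  x_3 = (-7 - (4)·0.0000 - (-2)·0.0000) / (10) = -0.7000
Iteration 2:
  x_1 = (7 - (-2)·1.4286 - (-3)·-0.7000) / (-6) = -1.2929
  x_2 = (10 - (-2)·-1.1667 - (-4)·-0.7000) / (7) = 0.6952
  x_3 = (-7 - (4)·-1.1667 - (-2)·1.4286) / (10) = 0.0524

(-1.2929, 0.6952, 0.0524)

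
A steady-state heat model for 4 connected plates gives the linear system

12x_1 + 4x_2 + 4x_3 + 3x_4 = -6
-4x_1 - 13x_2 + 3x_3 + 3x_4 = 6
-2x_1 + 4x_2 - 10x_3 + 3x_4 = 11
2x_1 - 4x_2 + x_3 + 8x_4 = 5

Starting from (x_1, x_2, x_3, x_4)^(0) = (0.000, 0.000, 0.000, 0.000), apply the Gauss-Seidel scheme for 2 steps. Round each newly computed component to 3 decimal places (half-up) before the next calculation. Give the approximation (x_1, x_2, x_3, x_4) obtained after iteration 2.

(-0.207, -0.487, -1.033, 0.562)

Iteration 1:
  x_1 = (-6 - (4)·0.000 - (4)·0.000 - (3)·0.000) / (12) = -0.500
  x_2 = (6 - (-4)·-0.500 - (3)·0.000 - (3)·0.000) / (-13) = -0.308
  x_3 = (11 - (-2)·-0.500 - (4)·-0.308 - (3)·0.000) / (-10) = -1.123
  x_4 = (5 - (2)·-0.500 - (-4)·-0.308 - (1)·-1.123) / (8) = 0.736
Iteration 2:
  x_1 = (-6 - (4)·-0.308 - (4)·-1.123 - (3)·0.736) / (12) = -0.207
  x_2 = (6 - (-4)·-0.207 - (3)·-1.123 - (3)·0.736) / (-13) = -0.487
  x_3 = (11 - (-2)·-0.207 - (4)·-0.487 - (3)·0.736) / (-10) = -1.033
  x_4 = (5 - (2)·-0.207 - (-4)·-0.487 - (1)·-1.033) / (8) = 0.562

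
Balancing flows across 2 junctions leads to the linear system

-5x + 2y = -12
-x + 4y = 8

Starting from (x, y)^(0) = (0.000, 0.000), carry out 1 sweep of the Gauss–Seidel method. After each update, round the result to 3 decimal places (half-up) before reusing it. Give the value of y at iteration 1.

2.600

Iteration 1:
  x = (-12 - (2)·0.000) / (-5) = 2.400
  y = (8 - (-1)·2.400) / (4) = 2.600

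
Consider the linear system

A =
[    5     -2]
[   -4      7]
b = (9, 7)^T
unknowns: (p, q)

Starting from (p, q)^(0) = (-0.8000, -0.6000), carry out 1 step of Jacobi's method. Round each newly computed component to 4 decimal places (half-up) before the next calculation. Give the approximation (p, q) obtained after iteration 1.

(1.5600, 0.5429)

Iteration 1:
  p = (9 - (-2)·-0.6000) / (5) = 1.5600
  q = (7 - (-4)·-0.8000) / (7) = 0.5429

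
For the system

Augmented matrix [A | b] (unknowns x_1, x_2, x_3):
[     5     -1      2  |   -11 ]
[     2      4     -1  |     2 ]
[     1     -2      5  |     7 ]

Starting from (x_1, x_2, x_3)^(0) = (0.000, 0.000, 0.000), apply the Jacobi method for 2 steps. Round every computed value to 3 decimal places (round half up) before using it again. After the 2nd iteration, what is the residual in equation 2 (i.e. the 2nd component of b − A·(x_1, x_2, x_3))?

Iteration 1:
  x_1 = (-11 - (-1)·0.000 - (2)·0.000) / (5) = -2.200
  x_2 = (2 - (2)·0.000 - (-1)·0.000) / (4) = 0.500
  x_3 = (7 - (1)·0.000 - (-2)·0.000) / (5) = 1.400
Iteration 2:
  x_1 = (-11 - (-1)·0.500 - (2)·1.400) / (5) = -2.660
  x_2 = (2 - (2)·-2.200 - (-1)·1.400) / (4) = 1.950
  x_3 = (7 - (1)·-2.200 - (-2)·0.500) / (5) = 2.040
Residual b − A·x = (0.170, 1.560, 3.360)

1.560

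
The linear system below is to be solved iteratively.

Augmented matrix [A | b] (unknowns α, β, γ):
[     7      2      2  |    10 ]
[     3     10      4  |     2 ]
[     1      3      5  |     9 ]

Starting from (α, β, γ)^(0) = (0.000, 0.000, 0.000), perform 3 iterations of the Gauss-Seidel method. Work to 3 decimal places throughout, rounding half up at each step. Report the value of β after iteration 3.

Iteration 1:
  α = (10 - (2)·0.000 - (2)·0.000) / (7) = 1.429
  β = (2 - (3)·1.429 - (4)·0.000) / (10) = -0.229
  γ = (9 - (1)·1.429 - (3)·-0.229) / (5) = 1.652
Iteration 2:
  α = (10 - (2)·-0.229 - (2)·1.652) / (7) = 1.022
  β = (2 - (3)·1.022 - (4)·1.652) / (10) = -0.767
  γ = (9 - (1)·1.022 - (3)·-0.767) / (5) = 2.056
Iteration 3:
  α = (10 - (2)·-0.767 - (2)·2.056) / (7) = 1.060
  β = (2 - (3)·1.060 - (4)·2.056) / (10) = -0.940
  γ = (9 - (1)·1.060 - (3)·-0.940) / (5) = 2.152

-0.940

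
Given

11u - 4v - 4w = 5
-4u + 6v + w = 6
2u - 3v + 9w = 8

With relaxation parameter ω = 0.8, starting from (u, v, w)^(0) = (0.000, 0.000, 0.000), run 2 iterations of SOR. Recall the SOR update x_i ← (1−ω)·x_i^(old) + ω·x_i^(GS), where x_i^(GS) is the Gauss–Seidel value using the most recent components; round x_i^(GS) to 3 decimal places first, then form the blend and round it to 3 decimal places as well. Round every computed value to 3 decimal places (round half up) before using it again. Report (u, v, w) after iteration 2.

Iteration 1:
  u: GS value = (5 - (-4)·0.000 - (-4)·0.000) / (11) = 0.455;  u ← (1−ω)·0.000 + ω·0.455 = 0.364
  v: GS value = (6 - (-4)·0.364 - (1)·0.000) / (6) = 1.243;  v ← (1−ω)·0.000 + ω·1.243 = 0.994
  w: GS value = (8 - (2)·0.364 - (-3)·0.994) / (9) = 1.139;  w ← (1−ω)·0.000 + ω·1.139 = 0.911
Iteration 2:
  u: GS value = (5 - (-4)·0.994 - (-4)·0.911) / (11) = 1.147;  u ← (1−ω)·0.364 + ω·1.147 = 0.990
  v: GS value = (6 - (-4)·0.990 - (1)·0.911) / (6) = 1.508;  v ← (1−ω)·0.994 + ω·1.508 = 1.405
  w: GS value = (8 - (2)·0.990 - (-3)·1.405) / (9) = 1.137;  w ← (1−ω)·0.911 + ω·1.137 = 1.092

(0.990, 1.405, 1.092)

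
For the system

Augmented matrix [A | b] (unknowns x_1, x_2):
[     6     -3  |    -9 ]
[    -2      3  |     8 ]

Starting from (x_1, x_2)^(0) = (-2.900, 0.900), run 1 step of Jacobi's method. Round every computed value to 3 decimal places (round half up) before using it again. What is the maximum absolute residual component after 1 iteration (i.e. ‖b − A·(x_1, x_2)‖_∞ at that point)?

Iteration 1:
  x_1 = (-9 - (-3)·0.900) / (6) = -1.050
  x_2 = (8 - (-2)·-2.900) / (3) = 0.733
Residual b − A·x = (-0.501, 3.701); ∞-norm = 3.701

3.701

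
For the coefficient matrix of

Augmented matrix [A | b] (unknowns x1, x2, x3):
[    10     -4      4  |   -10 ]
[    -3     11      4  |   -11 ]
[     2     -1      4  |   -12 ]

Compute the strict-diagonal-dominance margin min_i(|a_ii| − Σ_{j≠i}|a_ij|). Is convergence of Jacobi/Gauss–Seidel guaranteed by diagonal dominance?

1

row 1: |10| − (4+4) = 2
row 2: |11| − (3+4) = 4
row 3: |4| − (2+1) = 1
minimum over rows = 1 → strictly diagonally dominant (convergence guaranteed)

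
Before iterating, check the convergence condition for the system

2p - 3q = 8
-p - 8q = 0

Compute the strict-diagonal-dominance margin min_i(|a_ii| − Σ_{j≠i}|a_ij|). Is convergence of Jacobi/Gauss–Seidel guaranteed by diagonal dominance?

-1

row 1: |2| − (3) = -1
row 2: |-8| − (1) = 7
minimum over rows = -1 → not strictly diagonally dominant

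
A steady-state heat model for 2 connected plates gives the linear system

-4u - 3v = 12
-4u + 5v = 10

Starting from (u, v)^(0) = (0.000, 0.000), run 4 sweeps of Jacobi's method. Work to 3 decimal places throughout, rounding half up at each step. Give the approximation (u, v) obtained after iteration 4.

(-1.800, -0.160)

Iteration 1:
  u = (12 - (-3)·0.000) / (-4) = -3.000
  v = (10 - (-4)·0.000) / (5) = 2.000
Iteration 2:
  u = (12 - (-3)·2.000) / (-4) = -4.500
  v = (10 - (-4)·-3.000) / (5) = -0.400
Iteration 3:
  u = (12 - (-3)·-0.400) / (-4) = -2.700
  v = (10 - (-4)·-4.500) / (5) = -1.600
Iteration 4:
  u = (12 - (-3)·-1.600) / (-4) = -1.800
  v = (10 - (-4)·-2.700) / (5) = -0.160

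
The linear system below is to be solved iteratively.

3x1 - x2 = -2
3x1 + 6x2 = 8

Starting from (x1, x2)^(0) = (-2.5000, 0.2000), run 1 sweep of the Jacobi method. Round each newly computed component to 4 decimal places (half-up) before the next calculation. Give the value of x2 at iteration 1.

2.5833

Iteration 1:
  x1 = (-2 - (-1)·0.2000) / (3) = -0.6000
  x2 = (8 - (3)·-2.5000) / (6) = 2.5833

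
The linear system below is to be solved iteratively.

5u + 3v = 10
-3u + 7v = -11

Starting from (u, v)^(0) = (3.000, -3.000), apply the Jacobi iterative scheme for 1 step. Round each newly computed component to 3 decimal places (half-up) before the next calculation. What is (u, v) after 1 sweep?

Iteration 1:
  u = (10 - (3)·-3.000) / (5) = 3.800
  v = (-11 - (-3)·3.000) / (7) = -0.286

(3.800, -0.286)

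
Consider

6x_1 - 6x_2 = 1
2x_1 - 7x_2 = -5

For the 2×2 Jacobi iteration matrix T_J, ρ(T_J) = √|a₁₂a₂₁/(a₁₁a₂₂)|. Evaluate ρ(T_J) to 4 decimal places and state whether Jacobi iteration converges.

0.5345

a₁₂a₂₁/(a₁₁a₂₂) = (-6)·(2) / ((6)·(-7)) = 0.285714
ρ = √|0.285714| = √0.285714 = 0.5345
ρ < 1, so Jacobi converges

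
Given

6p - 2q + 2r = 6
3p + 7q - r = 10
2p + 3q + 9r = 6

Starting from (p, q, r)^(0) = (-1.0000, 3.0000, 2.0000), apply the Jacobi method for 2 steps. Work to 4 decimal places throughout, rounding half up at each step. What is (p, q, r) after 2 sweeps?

Iteration 1:
  p = (6 - (-2)·3.0000 - (2)·2.0000) / (6) = 1.3333
  q = (10 - (3)·-1.0000 - (-1)·2.0000) / (7) = 2.1429
  r = (6 - (2)·-1.0000 - (3)·3.0000) / (9) = -0.1111
Iteration 2:
  p = (6 - (-2)·2.1429 - (2)·-0.1111) / (6) = 1.7513
  q = (10 - (3)·1.3333 - (-1)·-0.1111) / (7) = 0.8413
  r = (6 - (2)·1.3333 - (3)·2.1429) / (9) = -0.3439

(1.7513, 0.8413, -0.3439)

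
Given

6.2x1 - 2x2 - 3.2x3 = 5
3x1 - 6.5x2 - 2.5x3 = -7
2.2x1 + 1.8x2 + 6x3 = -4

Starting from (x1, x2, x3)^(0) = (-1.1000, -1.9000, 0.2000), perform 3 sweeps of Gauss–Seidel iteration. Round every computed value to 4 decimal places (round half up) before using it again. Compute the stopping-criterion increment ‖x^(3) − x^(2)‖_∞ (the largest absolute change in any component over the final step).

0.1404

Iteration 1:
  x1 = (5 - (-2)·-1.9000 - (-3.2)·0.2000) / (6.2) = 0.2968
  x2 = (-7 - (3)·0.2968 - (-2.5)·0.2000) / (-6.5) = 1.1370
  x3 = (-4 - (2.2)·0.2968 - (1.8)·1.1370) / (6) = -1.1166
Iteration 2:
  x1 = (5 - (-2)·1.1370 - (-3.2)·-1.1166) / (6.2) = 0.5969
  x2 = (-7 - (3)·0.5969 - (-2.5)·-1.1166) / (-6.5) = 1.7819
  x3 = (-4 - (2.2)·0.5969 - (1.8)·1.7819) / (6) = -1.4201
Iteration 3:
  x1 = (5 - (-2)·1.7819 - (-3.2)·-1.4201) / (6.2) = 0.6483
  x2 = (-7 - (3)·0.6483 - (-2.5)·-1.4201) / (-6.5) = 1.9223
  x3 = (-4 - (2.2)·0.6483 - (1.8)·1.9223) / (6) = -1.4811
Change: (0.0514, 0.1404, -0.0610) → max |·| = 0.1404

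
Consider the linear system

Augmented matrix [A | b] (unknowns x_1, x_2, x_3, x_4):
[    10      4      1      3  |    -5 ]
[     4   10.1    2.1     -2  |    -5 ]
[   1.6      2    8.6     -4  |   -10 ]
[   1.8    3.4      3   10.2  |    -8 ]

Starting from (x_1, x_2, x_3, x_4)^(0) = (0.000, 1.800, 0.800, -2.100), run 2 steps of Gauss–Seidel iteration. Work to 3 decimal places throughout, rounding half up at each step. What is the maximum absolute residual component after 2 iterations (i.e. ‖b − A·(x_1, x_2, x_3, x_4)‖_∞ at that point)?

2.745

Iteration 1:
  x_1 = (-5 - (4)·1.800 - (1)·0.800 - (3)·-2.100) / (10) = -0.670
  x_2 = (-5 - (4)·-0.670 - (2.1)·0.800 - (-2)·-2.100) / (10.1) = -0.812
  x_3 = (-10 - (1.6)·-0.670 - (2)·-0.812 - (-4)·-2.100) / (8.6) = -1.826
  x_4 = (-8 - (1.8)·-0.670 - (3.4)·-0.812 - (3)·-1.826) / (10.2) = 0.142
Iteration 2:
  x_1 = (-5 - (4)·-0.812 - (1)·-1.826 - (3)·0.142) / (10) = -0.035
  x_2 = (-5 - (4)·-0.035 - (2.1)·-1.826 - (-2)·0.142) / (10.1) = -0.073
  x_3 = (-10 - (1.6)·-0.035 - (2)·-0.073 - (-4)·0.142) / (8.6) = -1.073
  x_4 = (-8 - (1.8)·-0.035 - (3.4)·-0.073 - (3)·-1.073) / (10.2) = -0.438
Residual b − A·x = (-1.971, -2.745, -2.322, -0.002); ∞-norm = 2.745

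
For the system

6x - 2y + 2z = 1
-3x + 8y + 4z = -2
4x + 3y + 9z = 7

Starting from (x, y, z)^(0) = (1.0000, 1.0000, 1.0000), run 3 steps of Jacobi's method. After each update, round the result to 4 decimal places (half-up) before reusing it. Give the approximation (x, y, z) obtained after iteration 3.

Iteration 1:
  x = (1 - (-2)·1.0000 - (2)·1.0000) / (6) = 0.1667
  y = (-2 - (-3)·1.0000 - (4)·1.0000) / (8) = -0.3750
  z = (7 - (4)·1.0000 - (3)·1.0000) / (9) = 0.0000
Iteration 2:
  x = (1 - (-2)·-0.3750 - (2)·0.0000) / (6) = 0.0417
  y = (-2 - (-3)·0.1667 - (4)·0.0000) / (8) = -0.1875
  z = (7 - (4)·0.1667 - (3)·-0.3750) / (9) = 0.8287
Iteration 3:
  x = (1 - (-2)·-0.1875 - (2)·0.8287) / (6) = -0.1721
  y = (-2 - (-3)·0.0417 - (4)·0.8287) / (8) = -0.6487
  z = (7 - (4)·0.0417 - (3)·-0.1875) / (9) = 0.8217

(-0.1721, -0.6487, 0.8217)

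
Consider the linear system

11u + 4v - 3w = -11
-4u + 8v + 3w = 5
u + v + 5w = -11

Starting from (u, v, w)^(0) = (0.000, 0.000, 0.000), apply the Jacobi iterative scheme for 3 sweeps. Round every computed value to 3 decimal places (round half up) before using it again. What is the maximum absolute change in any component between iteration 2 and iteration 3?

Iteration 1:
  u = (-11 - (4)·0.000 - (-3)·0.000) / (11) = -1.000
  v = (5 - (-4)·0.000 - (3)·0.000) / (8) = 0.625
  w = (-11 - (1)·0.000 - (1)·0.000) / (5) = -2.200
Iteration 2:
  u = (-11 - (4)·0.625 - (-3)·-2.200) / (11) = -1.827
  v = (5 - (-4)·-1.000 - (3)·-2.200) / (8) = 0.950
  w = (-11 - (1)·-1.000 - (1)·0.625) / (5) = -2.125
Iteration 3:
  u = (-11 - (4)·0.950 - (-3)·-2.125) / (11) = -1.925
  v = (5 - (-4)·-1.827 - (3)·-2.125) / (8) = 0.508
  w = (-11 - (1)·-1.827 - (1)·0.950) / (5) = -2.025
Change: (-0.098, -0.442, 0.100) → max |·| = 0.442

0.442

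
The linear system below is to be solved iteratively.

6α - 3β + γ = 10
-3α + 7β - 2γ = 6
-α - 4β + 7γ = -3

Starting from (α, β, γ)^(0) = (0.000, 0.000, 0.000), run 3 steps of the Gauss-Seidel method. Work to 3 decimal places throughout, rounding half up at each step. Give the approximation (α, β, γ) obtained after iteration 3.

Iteration 1:
  α = (10 - (-3)·0.000 - (1)·0.000) / (6) = 1.667
  β = (6 - (-3)·1.667 - (-2)·0.000) / (7) = 1.572
  γ = (-3 - (-1)·1.667 - (-4)·1.572) / (7) = 0.708
Iteration 2:
  α = (10 - (-3)·1.572 - (1)·0.708) / (6) = 2.335
  β = (6 - (-3)·2.335 - (-2)·0.708) / (7) = 2.060
  γ = (-3 - (-1)·2.335 - (-4)·2.060) / (7) = 1.082
Iteration 3:
  α = (10 - (-3)·2.060 - (1)·1.082) / (6) = 2.516
  β = (6 - (-3)·2.516 - (-2)·1.082) / (7) = 2.245
  γ = (-3 - (-1)·2.516 - (-4)·2.245) / (7) = 1.214

(2.516, 2.245, 1.214)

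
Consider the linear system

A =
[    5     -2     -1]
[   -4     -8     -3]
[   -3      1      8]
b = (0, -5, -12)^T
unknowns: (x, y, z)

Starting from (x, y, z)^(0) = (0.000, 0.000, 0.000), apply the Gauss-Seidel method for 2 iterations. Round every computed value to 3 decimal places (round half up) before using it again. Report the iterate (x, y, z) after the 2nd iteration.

(-0.066, 1.250, -1.681)

Iteration 1:
  x = (0 - (-2)·0.000 - (-1)·0.000) / (5) = 0.000
  y = (-5 - (-4)·0.000 - (-3)·0.000) / (-8) = 0.625
  z = (-12 - (-3)·0.000 - (1)·0.625) / (8) = -1.578
Iteration 2:
  x = (0 - (-2)·0.625 - (-1)·-1.578) / (5) = -0.066
  y = (-5 - (-4)·-0.066 - (-3)·-1.578) / (-8) = 1.250
  z = (-12 - (-3)·-0.066 - (1)·1.250) / (8) = -1.681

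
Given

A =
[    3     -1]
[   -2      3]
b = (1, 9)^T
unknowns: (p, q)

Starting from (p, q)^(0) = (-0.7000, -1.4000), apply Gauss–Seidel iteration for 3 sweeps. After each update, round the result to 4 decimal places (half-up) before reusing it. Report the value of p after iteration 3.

Iteration 1:
  p = (1 - (-1)·-1.4000) / (3) = -0.1333
  q = (9 - (-2)·-0.1333) / (3) = 2.9111
Iteration 2:
  p = (1 - (-1)·2.9111) / (3) = 1.3037
  q = (9 - (-2)·1.3037) / (3) = 3.8691
Iteration 3:
  p = (1 - (-1)·3.8691) / (3) = 1.6230
  q = (9 - (-2)·1.6230) / (3) = 4.0820

1.6230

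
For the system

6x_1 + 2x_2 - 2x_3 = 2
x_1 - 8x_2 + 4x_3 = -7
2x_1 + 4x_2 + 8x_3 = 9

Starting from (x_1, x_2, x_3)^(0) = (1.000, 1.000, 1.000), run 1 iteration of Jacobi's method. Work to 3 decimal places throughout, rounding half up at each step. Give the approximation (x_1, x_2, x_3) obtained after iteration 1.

(0.333, 1.500, 0.375)

Iteration 1:
  x_1 = (2 - (2)·1.000 - (-2)·1.000) / (6) = 0.333
  x_2 = (-7 - (1)·1.000 - (4)·1.000) / (-8) = 1.500
  x_3 = (9 - (2)·1.000 - (4)·1.000) / (8) = 0.375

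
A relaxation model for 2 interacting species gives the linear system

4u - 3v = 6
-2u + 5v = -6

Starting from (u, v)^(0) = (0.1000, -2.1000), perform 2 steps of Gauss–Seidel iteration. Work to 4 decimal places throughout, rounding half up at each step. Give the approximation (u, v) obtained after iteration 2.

Iteration 1:
  u = (6 - (-3)·-2.1000) / (4) = -0.0750
  v = (-6 - (-2)·-0.0750) / (5) = -1.2300
Iteration 2:
  u = (6 - (-3)·-1.2300) / (4) = 0.5775
  v = (-6 - (-2)·0.5775) / (5) = -0.9690

(0.5775, -0.9690)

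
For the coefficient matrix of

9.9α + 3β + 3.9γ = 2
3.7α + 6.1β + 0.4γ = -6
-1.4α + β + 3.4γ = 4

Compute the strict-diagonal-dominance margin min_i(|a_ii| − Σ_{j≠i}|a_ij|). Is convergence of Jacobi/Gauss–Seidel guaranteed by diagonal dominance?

1

row 1: |9.9| − (3+3.9) = 3
row 2: |6.1| − (3.7+0.4) = 2
row 3: |3.4| − (1.4+1) = 1
minimum over rows = 1 → strictly diagonally dominant (convergence guaranteed)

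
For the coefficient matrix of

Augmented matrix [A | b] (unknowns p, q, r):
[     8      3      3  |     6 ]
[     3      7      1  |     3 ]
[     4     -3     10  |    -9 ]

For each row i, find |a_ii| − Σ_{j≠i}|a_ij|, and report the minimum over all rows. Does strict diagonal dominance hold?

2

row 1: |8| − (3+3) = 2
row 2: |7| − (3+1) = 3
row 3: |10| − (4+3) = 3
minimum over rows = 2 → strictly diagonally dominant (convergence guaranteed)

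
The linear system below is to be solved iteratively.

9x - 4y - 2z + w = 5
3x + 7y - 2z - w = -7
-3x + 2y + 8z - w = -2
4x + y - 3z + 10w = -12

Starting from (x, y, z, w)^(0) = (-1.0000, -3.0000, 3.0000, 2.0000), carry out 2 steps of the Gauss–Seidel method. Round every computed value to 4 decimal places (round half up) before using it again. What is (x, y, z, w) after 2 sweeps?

(0.7671, -1.5498, 0.2808, -1.2676)

Iteration 1:
  x = (5 - (-4)·-3.0000 - (-2)·3.0000 - (1)·2.0000) / (9) = -0.3333
  y = (-7 - (3)·-0.3333 - (-2)·3.0000 - (-1)·2.0000) / (7) = 0.2857
  z = (-2 - (-3)·-0.3333 - (2)·0.2857 - (-1)·2.0000) / (8) = -0.1964
  w = (-12 - (4)·-0.3333 - (1)·0.2857 - (-3)·-0.1964) / (10) = -1.1542
Iteration 2:
  x = (5 - (-4)·0.2857 - (-2)·-0.1964 - (1)·-1.1542) / (9) = 0.7671
  y = (-7 - (3)·0.7671 - (-2)·-0.1964 - (-1)·-1.1542) / (7) = -1.5498
  z = (-2 - (-3)·0.7671 - (2)·-1.5498 - (-1)·-1.1542) / (8) = 0.2808
  w = (-12 - (4)·0.7671 - (1)·-1.5498 - (-3)·0.2808) / (10) = -1.2676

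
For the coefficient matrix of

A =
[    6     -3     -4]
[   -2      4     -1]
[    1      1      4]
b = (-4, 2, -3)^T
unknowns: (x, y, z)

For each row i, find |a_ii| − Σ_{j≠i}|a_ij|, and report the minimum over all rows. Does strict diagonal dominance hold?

row 1: |6| − (3+4) = -1
row 2: |4| − (2+1) = 1
row 3: |4| − (1+1) = 2
minimum over rows = -1 → not strictly diagonally dominant

-1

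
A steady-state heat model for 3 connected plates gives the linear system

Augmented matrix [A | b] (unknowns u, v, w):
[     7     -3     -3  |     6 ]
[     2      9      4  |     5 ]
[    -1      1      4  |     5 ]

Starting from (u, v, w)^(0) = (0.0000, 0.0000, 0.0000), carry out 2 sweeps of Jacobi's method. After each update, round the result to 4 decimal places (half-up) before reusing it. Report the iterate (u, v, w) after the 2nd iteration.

Iteration 1:
  u = (6 - (-3)·0.0000 - (-3)·0.0000) / (7) = 0.8571
  v = (5 - (2)·0.0000 - (4)·0.0000) / (9) = 0.5556
  w = (5 - (-1)·0.0000 - (1)·0.0000) / (4) = 1.2500
Iteration 2:
  u = (6 - (-3)·0.5556 - (-3)·1.2500) / (7) = 1.6310
  v = (5 - (2)·0.8571 - (4)·1.2500) / (9) = -0.1905
  w = (5 - (-1)·0.8571 - (1)·0.5556) / (4) = 1.3254

(1.6310, -0.1905, 1.3254)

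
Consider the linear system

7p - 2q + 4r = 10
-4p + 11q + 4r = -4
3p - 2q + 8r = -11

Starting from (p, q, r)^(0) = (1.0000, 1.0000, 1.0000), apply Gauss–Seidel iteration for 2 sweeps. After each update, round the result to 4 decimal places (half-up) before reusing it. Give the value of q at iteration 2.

1.1986

Iteration 1:
  p = (10 - (-2)·1.0000 - (4)·1.0000) / (7) = 1.1429
  q = (-4 - (-4)·1.1429 - (4)·1.0000) / (11) = -0.3117
  r = (-11 - (3)·1.1429 - (-2)·-0.3117) / (8) = -1.8815
Iteration 2:
  p = (10 - (-2)·-0.3117 - (4)·-1.8815) / (7) = 2.4147
  q = (-4 - (-4)·2.4147 - (4)·-1.8815) / (11) = 1.1986
  r = (-11 - (3)·2.4147 - (-2)·1.1986) / (8) = -1.9809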